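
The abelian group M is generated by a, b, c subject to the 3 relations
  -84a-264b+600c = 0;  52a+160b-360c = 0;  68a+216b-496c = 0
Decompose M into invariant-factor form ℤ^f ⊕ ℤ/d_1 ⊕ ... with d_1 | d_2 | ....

rank_ℚ(R)=3; free=3−3=0
SNF(R) diag = [4, 8, 24] → torsion [4, 8, 24]

Answer: M ≅ ℤ/4 ⊕ ℤ/8 ⊕ ℤ/24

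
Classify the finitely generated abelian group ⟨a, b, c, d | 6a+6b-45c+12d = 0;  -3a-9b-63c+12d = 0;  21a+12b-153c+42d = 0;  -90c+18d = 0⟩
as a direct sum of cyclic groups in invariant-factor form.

rank_ℚ(R)=4; free=4−4=0
SNF(R) diag = [3, 3, 9, 18] → torsion [3, 3, 9, 18]

Answer: M ≅ ℤ/3 ⊕ ℤ/3 ⊕ ℤ/9 ⊕ ℤ/18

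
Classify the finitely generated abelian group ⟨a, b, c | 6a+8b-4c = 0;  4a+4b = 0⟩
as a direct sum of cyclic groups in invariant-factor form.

rank_ℚ(R)=2; free=3−2=1
SNF(R) diag = [2, 4] → torsion [2, 4]

Answer: M ≅ ℤ^1 ⊕ ℤ/2 ⊕ ℤ/4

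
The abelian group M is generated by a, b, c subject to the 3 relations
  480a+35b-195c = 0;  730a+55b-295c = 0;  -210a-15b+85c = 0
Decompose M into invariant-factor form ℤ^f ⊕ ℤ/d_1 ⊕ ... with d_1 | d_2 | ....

Answer: M ≅ ℤ/5 ⊕ ℤ/10 ⊕ ℤ/10

Derivation:
rank_ℚ(R)=3; free=3−3=0
SNF(R) diag = [5, 10, 10] → torsion [5, 10, 10]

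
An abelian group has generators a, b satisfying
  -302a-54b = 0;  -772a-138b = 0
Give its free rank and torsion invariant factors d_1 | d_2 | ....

Answer: M ≅ ℤ/2 ⊕ ℤ/6

Derivation:
rank_ℚ(R)=2; free=2−2=0
SNF(R) diag = [2, 6] → torsion [2, 6]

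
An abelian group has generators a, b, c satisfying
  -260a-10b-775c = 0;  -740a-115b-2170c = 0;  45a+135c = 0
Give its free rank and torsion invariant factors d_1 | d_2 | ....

Answer: M ≅ ℤ/5 ⊕ ℤ/15 ⊕ ℤ/45

Derivation:
rank_ℚ(R)=3; free=3−3=0
SNF(R) diag = [5, 15, 45] → torsion [5, 15, 45]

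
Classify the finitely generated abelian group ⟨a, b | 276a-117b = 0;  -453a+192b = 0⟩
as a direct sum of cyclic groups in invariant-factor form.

Answer: M ≅ ℤ/3 ⊕ ℤ/3

Derivation:
rank_ℚ(R)=2; free=2−2=0
SNF(R) diag = [3, 3] → torsion [3, 3]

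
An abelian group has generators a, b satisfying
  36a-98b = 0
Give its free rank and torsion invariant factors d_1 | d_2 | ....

rank_ℚ(R)=1; free=2−1=1
SNF(R) diag = [2] → torsion [2]

Answer: M ≅ ℤ^1 ⊕ ℤ/2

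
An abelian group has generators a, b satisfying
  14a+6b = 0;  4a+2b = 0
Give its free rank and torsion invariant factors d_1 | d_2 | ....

Answer: M ≅ ℤ/2 ⊕ ℤ/2

Derivation:
rank_ℚ(R)=2; free=2−2=0
SNF(R) diag = [2, 2] → torsion [2, 2]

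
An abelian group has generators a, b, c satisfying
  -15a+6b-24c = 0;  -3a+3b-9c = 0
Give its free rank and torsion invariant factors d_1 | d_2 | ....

rank_ℚ(R)=2; free=3−2=1
SNF(R) diag = [3, 3] → torsion [3, 3]

Answer: M ≅ ℤ^1 ⊕ ℤ/3 ⊕ ℤ/3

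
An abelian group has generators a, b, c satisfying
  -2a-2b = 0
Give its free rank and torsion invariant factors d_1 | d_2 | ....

rank_ℚ(R)=1; free=3−1=2
SNF(R) diag = [2] → torsion [2]

Answer: M ≅ ℤ^2 ⊕ ℤ/2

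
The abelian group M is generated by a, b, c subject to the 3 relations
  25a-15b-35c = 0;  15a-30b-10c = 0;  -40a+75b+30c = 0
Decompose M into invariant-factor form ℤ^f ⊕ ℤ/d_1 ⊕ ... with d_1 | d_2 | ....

Answer: M ≅ ℤ/5 ⊕ ℤ/5 ⊕ ℤ/15

Derivation:
rank_ℚ(R)=3; free=3−3=0
SNF(R) diag = [5, 5, 15] → torsion [5, 5, 15]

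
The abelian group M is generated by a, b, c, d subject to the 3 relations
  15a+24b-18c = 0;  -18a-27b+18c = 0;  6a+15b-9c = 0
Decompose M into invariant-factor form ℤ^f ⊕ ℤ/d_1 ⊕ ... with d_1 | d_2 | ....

Answer: M ≅ ℤ^1 ⊕ ℤ/3 ⊕ ℤ/9 ⊕ ℤ/9

Derivation:
rank_ℚ(R)=3; free=4−3=1
SNF(R) diag = [3, 9, 9] → torsion [3, 9, 9]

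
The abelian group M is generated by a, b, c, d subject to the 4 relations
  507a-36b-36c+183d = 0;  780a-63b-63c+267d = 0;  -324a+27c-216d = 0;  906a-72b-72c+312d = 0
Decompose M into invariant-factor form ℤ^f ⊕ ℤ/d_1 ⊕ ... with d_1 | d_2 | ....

Answer: M ≅ ℤ/3 ⊕ ℤ/9 ⊕ ℤ/27 ⊕ ℤ/54

Derivation:
rank_ℚ(R)=4; free=4−4=0
SNF(R) diag = [3, 9, 27, 54] → torsion [3, 9, 27, 54]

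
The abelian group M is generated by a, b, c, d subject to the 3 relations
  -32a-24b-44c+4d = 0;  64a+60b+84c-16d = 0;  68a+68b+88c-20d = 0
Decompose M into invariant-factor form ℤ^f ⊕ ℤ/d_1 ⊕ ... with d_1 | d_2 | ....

Answer: M ≅ ℤ^1 ⊕ ℤ/4 ⊕ ℤ/4 ⊕ ℤ/4

Derivation:
rank_ℚ(R)=3; free=4−3=1
SNF(R) diag = [4, 4, 4] → torsion [4, 4, 4]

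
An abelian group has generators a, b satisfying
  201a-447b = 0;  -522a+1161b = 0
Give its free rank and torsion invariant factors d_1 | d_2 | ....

Answer: M ≅ ℤ/3 ⊕ ℤ/9

Derivation:
rank_ℚ(R)=2; free=2−2=0
SNF(R) diag = [3, 9] → torsion [3, 9]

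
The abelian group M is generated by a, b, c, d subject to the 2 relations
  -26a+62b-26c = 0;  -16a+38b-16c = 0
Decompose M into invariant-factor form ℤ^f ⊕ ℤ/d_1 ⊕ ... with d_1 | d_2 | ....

Answer: M ≅ ℤ^2 ⊕ ℤ/2 ⊕ ℤ/2

Derivation:
rank_ℚ(R)=2; free=4−2=2
SNF(R) diag = [2, 2] → torsion [2, 2]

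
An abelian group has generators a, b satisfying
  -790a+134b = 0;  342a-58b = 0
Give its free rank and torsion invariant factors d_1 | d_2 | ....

rank_ℚ(R)=2; free=2−2=0
SNF(R) diag = [2, 4] → torsion [2, 4]

Answer: M ≅ ℤ/2 ⊕ ℤ/4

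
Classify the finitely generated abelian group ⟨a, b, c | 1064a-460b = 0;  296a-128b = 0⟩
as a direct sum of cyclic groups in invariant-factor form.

Answer: M ≅ ℤ^1 ⊕ ℤ/4 ⊕ ℤ/8

Derivation:
rank_ℚ(R)=2; free=3−2=1
SNF(R) diag = [4, 8] → torsion [4, 8]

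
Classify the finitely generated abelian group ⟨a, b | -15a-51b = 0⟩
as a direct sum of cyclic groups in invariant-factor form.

Answer: M ≅ ℤ^1 ⊕ ℤ/3

Derivation:
rank_ℚ(R)=1; free=2−1=1
SNF(R) diag = [3] → torsion [3]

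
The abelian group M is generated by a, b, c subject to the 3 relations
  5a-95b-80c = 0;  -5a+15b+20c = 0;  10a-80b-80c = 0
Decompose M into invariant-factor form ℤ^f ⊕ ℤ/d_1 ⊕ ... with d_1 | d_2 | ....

rank_ℚ(R)=3; free=3−3=0
SNF(R) diag = [5, 10, 20] → torsion [5, 10, 20]

Answer: M ≅ ℤ/5 ⊕ ℤ/10 ⊕ ℤ/20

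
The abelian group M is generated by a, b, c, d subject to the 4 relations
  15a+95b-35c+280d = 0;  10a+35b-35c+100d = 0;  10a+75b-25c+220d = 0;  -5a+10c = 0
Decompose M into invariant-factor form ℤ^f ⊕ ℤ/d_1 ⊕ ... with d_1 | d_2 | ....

rank_ℚ(R)=4; free=4−4=0
SNF(R) diag = [5, 5, 10, 20] → torsion [5, 5, 10, 20]

Answer: M ≅ ℤ/5 ⊕ ℤ/5 ⊕ ℤ/10 ⊕ ℤ/20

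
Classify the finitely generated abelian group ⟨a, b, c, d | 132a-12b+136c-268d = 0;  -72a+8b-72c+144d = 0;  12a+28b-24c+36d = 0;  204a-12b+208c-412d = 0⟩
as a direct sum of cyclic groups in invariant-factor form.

rank_ℚ(R)=4; free=4−4=0
SNF(R) diag = [4, 8, 24, 72] → torsion [4, 8, 24, 72]

Answer: M ≅ ℤ/4 ⊕ ℤ/8 ⊕ ℤ/24 ⊕ ℤ/72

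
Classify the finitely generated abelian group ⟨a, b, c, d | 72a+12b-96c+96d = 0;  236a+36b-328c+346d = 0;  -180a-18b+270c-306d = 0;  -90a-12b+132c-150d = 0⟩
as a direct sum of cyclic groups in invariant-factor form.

rank_ℚ(R)=4; free=4−4=0
SNF(R) diag = [2, 6, 18, 36] → torsion [2, 6, 18, 36]

Answer: M ≅ ℤ/2 ⊕ ℤ/6 ⊕ ℤ/18 ⊕ ℤ/36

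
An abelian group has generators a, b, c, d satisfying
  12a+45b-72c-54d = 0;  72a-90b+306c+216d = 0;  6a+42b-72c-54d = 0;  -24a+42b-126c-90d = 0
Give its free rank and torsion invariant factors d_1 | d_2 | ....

rank_ℚ(R)=4; free=4−4=0
SNF(R) diag = [3, 6, 18, 18] → torsion [3, 6, 18, 18]

Answer: M ≅ ℤ/3 ⊕ ℤ/6 ⊕ ℤ/18 ⊕ ℤ/18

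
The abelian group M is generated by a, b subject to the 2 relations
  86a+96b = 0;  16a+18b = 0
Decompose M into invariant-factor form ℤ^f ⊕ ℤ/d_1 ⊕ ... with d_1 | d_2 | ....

rank_ℚ(R)=2; free=2−2=0
SNF(R) diag = [2, 6] → torsion [2, 6]

Answer: M ≅ ℤ/2 ⊕ ℤ/6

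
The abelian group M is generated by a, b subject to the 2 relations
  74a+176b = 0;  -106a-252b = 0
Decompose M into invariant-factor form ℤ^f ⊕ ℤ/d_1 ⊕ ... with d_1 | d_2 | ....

rank_ℚ(R)=2; free=2−2=0
SNF(R) diag = [2, 4] → torsion [2, 4]

Answer: M ≅ ℤ/2 ⊕ ℤ/4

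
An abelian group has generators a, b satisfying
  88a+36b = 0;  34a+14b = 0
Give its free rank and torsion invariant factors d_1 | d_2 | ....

rank_ℚ(R)=2; free=2−2=0
SNF(R) diag = [2, 4] → torsion [2, 4]

Answer: M ≅ ℤ/2 ⊕ ℤ/4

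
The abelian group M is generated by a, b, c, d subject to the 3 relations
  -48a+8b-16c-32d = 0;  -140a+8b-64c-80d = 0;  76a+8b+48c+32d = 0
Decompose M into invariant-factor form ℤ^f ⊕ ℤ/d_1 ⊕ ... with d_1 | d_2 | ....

rank_ℚ(R)=3; free=4−3=1
SNF(R) diag = [4, 8, 16] → torsion [4, 8, 16]

Answer: M ≅ ℤ^1 ⊕ ℤ/4 ⊕ ℤ/8 ⊕ ℤ/16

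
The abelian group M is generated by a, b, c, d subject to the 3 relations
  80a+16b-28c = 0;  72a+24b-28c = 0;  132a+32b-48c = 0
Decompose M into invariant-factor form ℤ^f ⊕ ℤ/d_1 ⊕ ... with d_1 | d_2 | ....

Answer: M ≅ ℤ^1 ⊕ ℤ/4 ⊕ ℤ/4 ⊕ ℤ/8

Derivation:
rank_ℚ(R)=3; free=4−3=1
SNF(R) diag = [4, 4, 8] → torsion [4, 4, 8]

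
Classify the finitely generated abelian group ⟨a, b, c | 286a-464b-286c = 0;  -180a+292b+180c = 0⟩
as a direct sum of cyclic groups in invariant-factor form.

Answer: M ≅ ℤ^1 ⊕ ℤ/2 ⊕ ℤ/4

Derivation:
rank_ℚ(R)=2; free=3−2=1
SNF(R) diag = [2, 4] → torsion [2, 4]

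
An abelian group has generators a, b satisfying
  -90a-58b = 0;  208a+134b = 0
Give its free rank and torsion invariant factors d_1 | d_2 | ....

rank_ℚ(R)=2; free=2−2=0
SNF(R) diag = [2, 2] → torsion [2, 2]

Answer: M ≅ ℤ/2 ⊕ ℤ/2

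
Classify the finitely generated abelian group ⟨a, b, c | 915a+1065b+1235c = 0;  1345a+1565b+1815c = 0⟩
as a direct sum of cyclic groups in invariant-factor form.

Answer: M ≅ ℤ^1 ⊕ ℤ/5 ⊕ ℤ/10

Derivation:
rank_ℚ(R)=2; free=3−2=1
SNF(R) diag = [5, 10] → torsion [5, 10]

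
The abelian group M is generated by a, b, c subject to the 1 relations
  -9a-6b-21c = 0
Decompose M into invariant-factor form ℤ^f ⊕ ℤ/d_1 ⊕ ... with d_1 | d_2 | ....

Answer: M ≅ ℤ^2 ⊕ ℤ/3

Derivation:
rank_ℚ(R)=1; free=3−1=2
SNF(R) diag = [3] → torsion [3]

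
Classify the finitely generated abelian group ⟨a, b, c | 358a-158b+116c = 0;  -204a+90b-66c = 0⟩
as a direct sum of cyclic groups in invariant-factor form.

rank_ℚ(R)=2; free=3−2=1
SNF(R) diag = [2, 6] → torsion [2, 6]

Answer: M ≅ ℤ^1 ⊕ ℤ/2 ⊕ ℤ/6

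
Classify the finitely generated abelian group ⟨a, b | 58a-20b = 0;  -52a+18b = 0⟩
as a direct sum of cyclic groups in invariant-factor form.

Answer: M ≅ ℤ/2 ⊕ ℤ/2

Derivation:
rank_ℚ(R)=2; free=2−2=0
SNF(R) diag = [2, 2] → torsion [2, 2]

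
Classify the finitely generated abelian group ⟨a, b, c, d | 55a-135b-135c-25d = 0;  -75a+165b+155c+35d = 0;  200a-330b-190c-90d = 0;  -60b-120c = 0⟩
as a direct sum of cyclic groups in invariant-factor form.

rank_ℚ(R)=4; free=4−4=0
SNF(R) diag = [5, 10, 30, 60] → torsion [5, 10, 30, 60]

Answer: M ≅ ℤ/5 ⊕ ℤ/10 ⊕ ℤ/30 ⊕ ℤ/60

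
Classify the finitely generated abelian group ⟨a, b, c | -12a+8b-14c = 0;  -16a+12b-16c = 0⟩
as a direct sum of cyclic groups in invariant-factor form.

Answer: M ≅ ℤ^1 ⊕ ℤ/2 ⊕ ℤ/4

Derivation:
rank_ℚ(R)=2; free=3−2=1
SNF(R) diag = [2, 4] → torsion [2, 4]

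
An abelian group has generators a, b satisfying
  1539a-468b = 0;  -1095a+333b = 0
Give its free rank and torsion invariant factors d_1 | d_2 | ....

rank_ℚ(R)=2; free=2−2=0
SNF(R) diag = [3, 9] → torsion [3, 9]

Answer: M ≅ ℤ/3 ⊕ ℤ/9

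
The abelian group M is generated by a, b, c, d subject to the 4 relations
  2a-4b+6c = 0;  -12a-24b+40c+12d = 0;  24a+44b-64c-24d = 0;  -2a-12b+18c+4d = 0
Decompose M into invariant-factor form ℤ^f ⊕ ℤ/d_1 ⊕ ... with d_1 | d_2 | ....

Answer: M ≅ ℤ/2 ⊕ ℤ/4 ⊕ ℤ/4 ⊕ ℤ/4

Derivation:
rank_ℚ(R)=4; free=4−4=0
SNF(R) diag = [2, 4, 4, 4] → torsion [2, 4, 4, 4]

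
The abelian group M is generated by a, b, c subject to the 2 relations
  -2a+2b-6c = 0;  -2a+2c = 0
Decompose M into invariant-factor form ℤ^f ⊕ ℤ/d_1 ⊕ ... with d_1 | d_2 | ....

Answer: M ≅ ℤ^1 ⊕ ℤ/2 ⊕ ℤ/2

Derivation:
rank_ℚ(R)=2; free=3−2=1
SNF(R) diag = [2, 2] → torsion [2, 2]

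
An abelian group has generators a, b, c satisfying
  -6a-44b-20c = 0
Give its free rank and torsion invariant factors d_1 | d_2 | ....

rank_ℚ(R)=1; free=3−1=2
SNF(R) diag = [2] → torsion [2]

Answer: M ≅ ℤ^2 ⊕ ℤ/2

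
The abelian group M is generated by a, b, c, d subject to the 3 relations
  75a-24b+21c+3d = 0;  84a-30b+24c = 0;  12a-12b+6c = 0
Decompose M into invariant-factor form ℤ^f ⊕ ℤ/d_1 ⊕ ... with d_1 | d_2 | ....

Answer: M ≅ ℤ^1 ⊕ ℤ/3 ⊕ ℤ/6 ⊕ ℤ/18

Derivation:
rank_ℚ(R)=3; free=4−3=1
SNF(R) diag = [3, 6, 18] → torsion [3, 6, 18]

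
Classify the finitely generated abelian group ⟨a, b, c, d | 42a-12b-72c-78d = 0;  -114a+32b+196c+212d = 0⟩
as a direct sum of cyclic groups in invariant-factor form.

Answer: M ≅ ℤ^2 ⊕ ℤ/2 ⊕ ℤ/6

Derivation:
rank_ℚ(R)=2; free=4−2=2
SNF(R) diag = [2, 6] → torsion [2, 6]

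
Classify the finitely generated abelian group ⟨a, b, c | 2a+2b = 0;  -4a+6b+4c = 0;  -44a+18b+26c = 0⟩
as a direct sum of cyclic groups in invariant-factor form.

rank_ℚ(R)=3; free=3−3=0
SNF(R) diag = [2, 2, 6] → torsion [2, 2, 6]

Answer: M ≅ ℤ/2 ⊕ ℤ/2 ⊕ ℤ/6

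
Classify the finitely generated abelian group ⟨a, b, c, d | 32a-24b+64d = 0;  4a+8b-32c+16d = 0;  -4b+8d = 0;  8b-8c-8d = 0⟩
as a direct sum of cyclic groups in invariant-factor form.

rank_ℚ(R)=4; free=4−4=0
SNF(R) diag = [4, 4, 8, 16] → torsion [4, 4, 8, 16]

Answer: M ≅ ℤ/4 ⊕ ℤ/4 ⊕ ℤ/8 ⊕ ℤ/16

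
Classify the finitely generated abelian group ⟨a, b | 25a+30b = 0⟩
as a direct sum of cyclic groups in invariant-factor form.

rank_ℚ(R)=1; free=2−1=1
SNF(R) diag = [5] → torsion [5]

Answer: M ≅ ℤ^1 ⊕ ℤ/5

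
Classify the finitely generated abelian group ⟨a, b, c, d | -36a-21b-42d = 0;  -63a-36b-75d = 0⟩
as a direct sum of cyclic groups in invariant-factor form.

rank_ℚ(R)=2; free=4−2=2
SNF(R) diag = [3, 3] → torsion [3, 3]

Answer: M ≅ ℤ^2 ⊕ ℤ/3 ⊕ ℤ/3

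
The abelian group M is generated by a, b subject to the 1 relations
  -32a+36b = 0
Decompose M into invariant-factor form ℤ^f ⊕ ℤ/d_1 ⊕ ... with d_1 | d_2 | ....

Answer: M ≅ ℤ^1 ⊕ ℤ/4

Derivation:
rank_ℚ(R)=1; free=2−1=1
SNF(R) diag = [4] → torsion [4]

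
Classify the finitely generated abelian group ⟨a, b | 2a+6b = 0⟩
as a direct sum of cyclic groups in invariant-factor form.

Answer: M ≅ ℤ^1 ⊕ ℤ/2

Derivation:
rank_ℚ(R)=1; free=2−1=1
SNF(R) diag = [2] → torsion [2]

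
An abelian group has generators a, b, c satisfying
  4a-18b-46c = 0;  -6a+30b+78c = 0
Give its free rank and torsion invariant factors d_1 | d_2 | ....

Answer: M ≅ ℤ^1 ⊕ ℤ/2 ⊕ ℤ/6

Derivation:
rank_ℚ(R)=2; free=3−2=1
SNF(R) diag = [2, 6] → torsion [2, 6]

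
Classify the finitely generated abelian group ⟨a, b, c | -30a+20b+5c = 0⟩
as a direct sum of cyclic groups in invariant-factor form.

rank_ℚ(R)=1; free=3−1=2
SNF(R) diag = [5] → torsion [5]

Answer: M ≅ ℤ^2 ⊕ ℤ/5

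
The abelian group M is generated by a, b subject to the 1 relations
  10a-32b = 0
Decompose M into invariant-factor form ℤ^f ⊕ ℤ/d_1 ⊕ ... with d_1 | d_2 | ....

Answer: M ≅ ℤ^1 ⊕ ℤ/2

Derivation:
rank_ℚ(R)=1; free=2−1=1
SNF(R) diag = [2] → torsion [2]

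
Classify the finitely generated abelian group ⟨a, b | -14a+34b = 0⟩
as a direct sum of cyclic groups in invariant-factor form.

rank_ℚ(R)=1; free=2−1=1
SNF(R) diag = [2] → torsion [2]

Answer: M ≅ ℤ^1 ⊕ ℤ/2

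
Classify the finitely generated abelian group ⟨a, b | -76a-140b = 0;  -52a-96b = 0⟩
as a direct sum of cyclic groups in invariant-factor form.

Answer: M ≅ ℤ/4 ⊕ ℤ/4

Derivation:
rank_ℚ(R)=2; free=2−2=0
SNF(R) diag = [4, 4] → torsion [4, 4]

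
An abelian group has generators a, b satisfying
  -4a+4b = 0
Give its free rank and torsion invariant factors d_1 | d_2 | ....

rank_ℚ(R)=1; free=2−1=1
SNF(R) diag = [4] → torsion [4]

Answer: M ≅ ℤ^1 ⊕ ℤ/4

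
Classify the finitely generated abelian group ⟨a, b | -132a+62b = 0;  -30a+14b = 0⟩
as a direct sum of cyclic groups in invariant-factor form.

rank_ℚ(R)=2; free=2−2=0
SNF(R) diag = [2, 6] → torsion [2, 6]

Answer: M ≅ ℤ/2 ⊕ ℤ/6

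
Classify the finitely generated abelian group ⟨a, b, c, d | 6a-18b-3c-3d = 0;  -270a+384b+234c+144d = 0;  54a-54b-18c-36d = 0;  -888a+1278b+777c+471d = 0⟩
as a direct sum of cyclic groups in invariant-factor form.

Answer: M ≅ ℤ/3 ⊕ ℤ/6 ⊕ ℤ/18 ⊕ ℤ/36

Derivation:
rank_ℚ(R)=4; free=4−4=0
SNF(R) diag = [3, 6, 18, 36] → torsion [3, 6, 18, 36]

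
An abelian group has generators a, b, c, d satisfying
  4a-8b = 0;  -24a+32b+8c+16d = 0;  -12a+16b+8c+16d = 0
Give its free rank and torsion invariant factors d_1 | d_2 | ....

rank_ℚ(R)=3; free=4−3=1
SNF(R) diag = [4, 8, 8] → torsion [4, 8, 8]

Answer: M ≅ ℤ^1 ⊕ ℤ/4 ⊕ ℤ/8 ⊕ ℤ/8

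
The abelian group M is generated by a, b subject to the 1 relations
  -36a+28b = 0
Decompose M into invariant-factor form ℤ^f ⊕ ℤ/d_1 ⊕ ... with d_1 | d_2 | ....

rank_ℚ(R)=1; free=2−1=1
SNF(R) diag = [4] → torsion [4]

Answer: M ≅ ℤ^1 ⊕ ℤ/4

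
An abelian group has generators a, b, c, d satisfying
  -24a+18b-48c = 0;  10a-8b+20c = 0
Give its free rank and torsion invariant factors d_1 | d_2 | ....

Answer: M ≅ ℤ^2 ⊕ ℤ/2 ⊕ ℤ/6

Derivation:
rank_ℚ(R)=2; free=4−2=2
SNF(R) diag = [2, 6] → torsion [2, 6]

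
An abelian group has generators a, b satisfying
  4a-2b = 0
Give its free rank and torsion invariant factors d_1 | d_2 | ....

rank_ℚ(R)=1; free=2−1=1
SNF(R) diag = [2] → torsion [2]

Answer: M ≅ ℤ^1 ⊕ ℤ/2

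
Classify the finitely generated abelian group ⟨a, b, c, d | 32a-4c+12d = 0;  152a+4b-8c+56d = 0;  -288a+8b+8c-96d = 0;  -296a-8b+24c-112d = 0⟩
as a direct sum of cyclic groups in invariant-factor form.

Answer: M ≅ ℤ/4 ⊕ ℤ/4 ⊕ ℤ/8 ⊕ ℤ/24

Derivation:
rank_ℚ(R)=4; free=4−4=0
SNF(R) diag = [4, 4, 8, 24] → torsion [4, 4, 8, 24]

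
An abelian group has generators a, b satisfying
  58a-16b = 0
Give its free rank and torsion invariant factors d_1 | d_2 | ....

Answer: M ≅ ℤ^1 ⊕ ℤ/2

Derivation:
rank_ℚ(R)=1; free=2−1=1
SNF(R) diag = [2] → torsion [2]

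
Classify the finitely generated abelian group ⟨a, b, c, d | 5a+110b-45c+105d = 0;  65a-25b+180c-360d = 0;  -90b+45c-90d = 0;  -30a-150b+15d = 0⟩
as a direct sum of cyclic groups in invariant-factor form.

Answer: M ≅ ℤ/5 ⊕ ℤ/15 ⊕ ℤ/45 ⊕ ℤ/135

Derivation:
rank_ℚ(R)=4; free=4−4=0
SNF(R) diag = [5, 15, 45, 135] → torsion [5, 15, 45, 135]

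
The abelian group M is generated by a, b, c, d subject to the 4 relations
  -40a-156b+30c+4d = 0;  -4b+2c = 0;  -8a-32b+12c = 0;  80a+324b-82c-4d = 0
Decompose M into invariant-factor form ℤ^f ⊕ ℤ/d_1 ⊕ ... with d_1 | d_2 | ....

rank_ℚ(R)=4; free=4−4=0
SNF(R) diag = [2, 4, 8, 24] → torsion [2, 4, 8, 24]

Answer: M ≅ ℤ/2 ⊕ ℤ/4 ⊕ ℤ/8 ⊕ ℤ/24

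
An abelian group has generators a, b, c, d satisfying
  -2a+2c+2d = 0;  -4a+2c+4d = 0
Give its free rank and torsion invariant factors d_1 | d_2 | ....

Answer: M ≅ ℤ^2 ⊕ ℤ/2 ⊕ ℤ/2

Derivation:
rank_ℚ(R)=2; free=4−2=2
SNF(R) diag = [2, 2] → torsion [2, 2]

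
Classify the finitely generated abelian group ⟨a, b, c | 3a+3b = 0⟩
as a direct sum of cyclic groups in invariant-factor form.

Answer: M ≅ ℤ^2 ⊕ ℤ/3

Derivation:
rank_ℚ(R)=1; free=3−1=2
SNF(R) diag = [3] → torsion [3]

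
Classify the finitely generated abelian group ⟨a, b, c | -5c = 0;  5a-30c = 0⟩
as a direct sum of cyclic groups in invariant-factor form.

Answer: M ≅ ℤ^1 ⊕ ℤ/5 ⊕ ℤ/5

Derivation:
rank_ℚ(R)=2; free=3−2=1
SNF(R) diag = [5, 5] → torsion [5, 5]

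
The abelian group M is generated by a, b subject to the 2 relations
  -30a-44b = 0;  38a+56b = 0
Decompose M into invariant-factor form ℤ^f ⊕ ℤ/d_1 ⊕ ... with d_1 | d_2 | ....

Answer: M ≅ ℤ/2 ⊕ ℤ/4

Derivation:
rank_ℚ(R)=2; free=2−2=0
SNF(R) diag = [2, 4] → torsion [2, 4]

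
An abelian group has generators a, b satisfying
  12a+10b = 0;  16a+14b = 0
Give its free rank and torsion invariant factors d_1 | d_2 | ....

rank_ℚ(R)=2; free=2−2=0
SNF(R) diag = [2, 4] → torsion [2, 4]

Answer: M ≅ ℤ/2 ⊕ ℤ/4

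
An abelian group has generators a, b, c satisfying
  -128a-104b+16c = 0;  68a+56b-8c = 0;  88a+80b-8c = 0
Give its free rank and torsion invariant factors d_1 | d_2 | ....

Answer: M ≅ ℤ/4 ⊕ ℤ/8 ⊕ ℤ/8

Derivation:
rank_ℚ(R)=3; free=3−3=0
SNF(R) diag = [4, 8, 8] → torsion [4, 8, 8]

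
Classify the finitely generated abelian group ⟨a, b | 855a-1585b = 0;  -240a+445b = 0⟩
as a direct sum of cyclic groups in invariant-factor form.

Answer: M ≅ ℤ/5 ⊕ ℤ/15

Derivation:
rank_ℚ(R)=2; free=2−2=0
SNF(R) diag = [5, 15] → torsion [5, 15]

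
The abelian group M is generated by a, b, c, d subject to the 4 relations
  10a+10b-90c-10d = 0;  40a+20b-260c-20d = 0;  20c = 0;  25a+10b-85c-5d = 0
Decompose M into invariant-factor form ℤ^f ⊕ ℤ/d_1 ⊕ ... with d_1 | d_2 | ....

rank_ℚ(R)=4; free=4−4=0
SNF(R) diag = [5, 10, 20, 20] → torsion [5, 10, 20, 20]

Answer: M ≅ ℤ/5 ⊕ ℤ/10 ⊕ ℤ/20 ⊕ ℤ/20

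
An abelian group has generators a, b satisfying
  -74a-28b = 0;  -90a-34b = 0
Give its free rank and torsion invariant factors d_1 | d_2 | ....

rank_ℚ(R)=2; free=2−2=0
SNF(R) diag = [2, 2] → torsion [2, 2]

Answer: M ≅ ℤ/2 ⊕ ℤ/2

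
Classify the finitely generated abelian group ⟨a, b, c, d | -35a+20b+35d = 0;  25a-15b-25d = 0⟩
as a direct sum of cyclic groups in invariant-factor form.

rank_ℚ(R)=2; free=4−2=2
SNF(R) diag = [5, 5] → torsion [5, 5]

Answer: M ≅ ℤ^2 ⊕ ℤ/5 ⊕ ℤ/5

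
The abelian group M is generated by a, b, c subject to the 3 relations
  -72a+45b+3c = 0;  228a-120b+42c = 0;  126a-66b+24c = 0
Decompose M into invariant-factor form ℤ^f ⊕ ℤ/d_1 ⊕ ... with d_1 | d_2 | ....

rank_ℚ(R)=3; free=3−3=0
SNF(R) diag = [3, 6, 6] → torsion [3, 6, 6]

Answer: M ≅ ℤ/3 ⊕ ℤ/6 ⊕ ℤ/6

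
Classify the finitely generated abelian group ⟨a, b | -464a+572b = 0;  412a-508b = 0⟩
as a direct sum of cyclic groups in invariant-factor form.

rank_ℚ(R)=2; free=2−2=0
SNF(R) diag = [4, 12] → torsion [4, 12]

Answer: M ≅ ℤ/4 ⊕ ℤ/12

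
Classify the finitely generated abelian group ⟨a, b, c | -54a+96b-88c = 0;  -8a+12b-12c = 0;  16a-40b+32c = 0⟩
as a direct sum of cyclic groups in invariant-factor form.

Answer: M ≅ ℤ/2 ⊕ ℤ/4 ⊕ ℤ/8

Derivation:
rank_ℚ(R)=3; free=3−3=0
SNF(R) diag = [2, 4, 8] → torsion [2, 4, 8]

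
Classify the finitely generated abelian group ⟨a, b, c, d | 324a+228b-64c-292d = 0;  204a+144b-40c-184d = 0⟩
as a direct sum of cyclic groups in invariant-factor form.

rank_ℚ(R)=2; free=4−2=2
SNF(R) diag = [4, 12] → torsion [4, 12]

Answer: M ≅ ℤ^2 ⊕ ℤ/4 ⊕ ℤ/12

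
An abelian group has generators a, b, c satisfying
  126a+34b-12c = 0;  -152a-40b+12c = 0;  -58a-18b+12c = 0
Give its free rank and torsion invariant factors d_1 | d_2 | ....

Answer: M ≅ ℤ/2 ⊕ ℤ/4 ⊕ ℤ/12

Derivation:
rank_ℚ(R)=3; free=3−3=0
SNF(R) diag = [2, 4, 12] → torsion [2, 4, 12]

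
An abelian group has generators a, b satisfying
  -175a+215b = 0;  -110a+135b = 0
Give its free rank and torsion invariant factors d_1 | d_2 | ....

Answer: M ≅ ℤ/5 ⊕ ℤ/5

Derivation:
rank_ℚ(R)=2; free=2−2=0
SNF(R) diag = [5, 5] → torsion [5, 5]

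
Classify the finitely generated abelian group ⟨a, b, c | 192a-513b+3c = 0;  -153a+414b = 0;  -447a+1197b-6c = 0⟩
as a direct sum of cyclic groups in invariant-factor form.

rank_ℚ(R)=3; free=3−3=0
SNF(R) diag = [3, 9, 9] → torsion [3, 9, 9]

Answer: M ≅ ℤ/3 ⊕ ℤ/9 ⊕ ℤ/9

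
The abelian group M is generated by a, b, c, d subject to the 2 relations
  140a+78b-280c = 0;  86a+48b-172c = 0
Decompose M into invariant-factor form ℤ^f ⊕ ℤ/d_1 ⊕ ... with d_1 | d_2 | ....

rank_ℚ(R)=2; free=4−2=2
SNF(R) diag = [2, 6] → torsion [2, 6]

Answer: M ≅ ℤ^2 ⊕ ℤ/2 ⊕ ℤ/6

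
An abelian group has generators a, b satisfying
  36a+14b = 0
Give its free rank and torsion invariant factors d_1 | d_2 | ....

Answer: M ≅ ℤ^1 ⊕ ℤ/2

Derivation:
rank_ℚ(R)=1; free=2−1=1
SNF(R) diag = [2] → torsion [2]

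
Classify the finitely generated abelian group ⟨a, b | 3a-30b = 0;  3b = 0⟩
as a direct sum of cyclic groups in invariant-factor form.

rank_ℚ(R)=2; free=2−2=0
SNF(R) diag = [3, 3] → torsion [3, 3]

Answer: M ≅ ℤ/3 ⊕ ℤ/3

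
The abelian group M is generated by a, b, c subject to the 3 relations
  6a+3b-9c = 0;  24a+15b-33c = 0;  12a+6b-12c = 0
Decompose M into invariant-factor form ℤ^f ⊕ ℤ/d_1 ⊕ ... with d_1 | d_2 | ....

Answer: M ≅ ℤ/3 ⊕ ℤ/6 ⊕ ℤ/6

Derivation:
rank_ℚ(R)=3; free=3−3=0
SNF(R) diag = [3, 6, 6] → torsion [3, 6, 6]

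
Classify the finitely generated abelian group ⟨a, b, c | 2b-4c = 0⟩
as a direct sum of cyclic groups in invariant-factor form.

rank_ℚ(R)=1; free=3−1=2
SNF(R) diag = [2] → torsion [2]

Answer: M ≅ ℤ^2 ⊕ ℤ/2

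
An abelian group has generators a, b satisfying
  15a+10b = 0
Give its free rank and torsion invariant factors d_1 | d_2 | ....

Answer: M ≅ ℤ^1 ⊕ ℤ/5

Derivation:
rank_ℚ(R)=1; free=2−1=1
SNF(R) diag = [5] → torsion [5]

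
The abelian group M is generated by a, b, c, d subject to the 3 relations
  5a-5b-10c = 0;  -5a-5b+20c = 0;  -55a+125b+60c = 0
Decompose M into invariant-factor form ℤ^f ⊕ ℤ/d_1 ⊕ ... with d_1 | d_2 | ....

rank_ℚ(R)=3; free=4−3=1
SNF(R) diag = [5, 10, 20] → torsion [5, 10, 20]

Answer: M ≅ ℤ^1 ⊕ ℤ/5 ⊕ ℤ/10 ⊕ ℤ/20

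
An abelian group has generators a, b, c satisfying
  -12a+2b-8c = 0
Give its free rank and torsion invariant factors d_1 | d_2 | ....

rank_ℚ(R)=1; free=3−1=2
SNF(R) diag = [2] → torsion [2]

Answer: M ≅ ℤ^2 ⊕ ℤ/2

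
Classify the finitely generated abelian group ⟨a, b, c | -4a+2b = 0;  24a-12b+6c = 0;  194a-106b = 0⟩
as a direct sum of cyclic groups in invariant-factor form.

Answer: M ≅ ℤ/2 ⊕ ℤ/6 ⊕ ℤ/18

Derivation:
rank_ℚ(R)=3; free=3−3=0
SNF(R) diag = [2, 6, 18] → torsion [2, 6, 18]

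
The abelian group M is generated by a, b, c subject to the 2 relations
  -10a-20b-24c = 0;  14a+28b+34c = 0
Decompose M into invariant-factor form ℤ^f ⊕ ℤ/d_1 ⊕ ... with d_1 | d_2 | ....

Answer: M ≅ ℤ^1 ⊕ ℤ/2 ⊕ ℤ/2

Derivation:
rank_ℚ(R)=2; free=3−2=1
SNF(R) diag = [2, 2] → torsion [2, 2]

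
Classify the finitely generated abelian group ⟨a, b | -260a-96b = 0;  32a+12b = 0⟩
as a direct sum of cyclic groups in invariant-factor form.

Answer: M ≅ ℤ/4 ⊕ ℤ/12

Derivation:
rank_ℚ(R)=2; free=2−2=0
SNF(R) diag = [4, 12] → torsion [4, 12]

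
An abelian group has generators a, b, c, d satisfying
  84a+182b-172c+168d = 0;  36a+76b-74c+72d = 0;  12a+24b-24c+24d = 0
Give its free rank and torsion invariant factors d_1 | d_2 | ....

rank_ℚ(R)=3; free=4−3=1
SNF(R) diag = [2, 6, 12] → torsion [2, 6, 12]

Answer: M ≅ ℤ^1 ⊕ ℤ/2 ⊕ ℤ/6 ⊕ ℤ/12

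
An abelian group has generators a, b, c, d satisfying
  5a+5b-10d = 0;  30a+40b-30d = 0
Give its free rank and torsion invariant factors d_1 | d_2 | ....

rank_ℚ(R)=2; free=4−2=2
SNF(R) diag = [5, 10] → torsion [5, 10]

Answer: M ≅ ℤ^2 ⊕ ℤ/5 ⊕ ℤ/10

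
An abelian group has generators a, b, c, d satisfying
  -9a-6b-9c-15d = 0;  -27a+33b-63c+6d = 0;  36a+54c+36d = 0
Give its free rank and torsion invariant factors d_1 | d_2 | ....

rank_ℚ(R)=3; free=4−3=1
SNF(R) diag = [3, 9, 18] → torsion [3, 9, 18]

Answer: M ≅ ℤ^1 ⊕ ℤ/3 ⊕ ℤ/9 ⊕ ℤ/18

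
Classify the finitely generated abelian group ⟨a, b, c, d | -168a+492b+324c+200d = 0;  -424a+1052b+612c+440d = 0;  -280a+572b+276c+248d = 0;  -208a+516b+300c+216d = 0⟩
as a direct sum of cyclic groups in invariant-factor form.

Answer: M ≅ ℤ/4 ⊕ ℤ/8 ⊕ ℤ/16 ⊕ ℤ/48

Derivation:
rank_ℚ(R)=4; free=4−4=0
SNF(R) diag = [4, 8, 16, 48] → torsion [4, 8, 16, 48]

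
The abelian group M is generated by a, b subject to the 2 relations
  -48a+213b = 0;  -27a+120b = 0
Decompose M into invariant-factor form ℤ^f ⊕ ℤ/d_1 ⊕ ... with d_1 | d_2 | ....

Answer: M ≅ ℤ/3 ⊕ ℤ/3

Derivation:
rank_ℚ(R)=2; free=2−2=0
SNF(R) diag = [3, 3] → torsion [3, 3]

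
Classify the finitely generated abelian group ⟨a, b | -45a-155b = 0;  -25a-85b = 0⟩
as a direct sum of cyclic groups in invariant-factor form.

Answer: M ≅ ℤ/5 ⊕ ℤ/10

Derivation:
rank_ℚ(R)=2; free=2−2=0
SNF(R) diag = [5, 10] → torsion [5, 10]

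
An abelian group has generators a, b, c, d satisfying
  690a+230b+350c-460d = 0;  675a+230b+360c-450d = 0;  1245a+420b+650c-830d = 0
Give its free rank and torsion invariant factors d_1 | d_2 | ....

rank_ℚ(R)=3; free=4−3=1
SNF(R) diag = [5, 10, 20] → torsion [5, 10, 20]

Answer: M ≅ ℤ^1 ⊕ ℤ/5 ⊕ ℤ/10 ⊕ ℤ/20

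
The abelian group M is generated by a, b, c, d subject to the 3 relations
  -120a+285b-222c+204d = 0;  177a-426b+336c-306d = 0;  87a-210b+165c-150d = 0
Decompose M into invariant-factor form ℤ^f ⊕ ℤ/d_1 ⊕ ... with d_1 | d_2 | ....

rank_ℚ(R)=3; free=4−3=1
SNF(R) diag = [3, 3, 9] → torsion [3, 3, 9]

Answer: M ≅ ℤ^1 ⊕ ℤ/3 ⊕ ℤ/3 ⊕ ℤ/9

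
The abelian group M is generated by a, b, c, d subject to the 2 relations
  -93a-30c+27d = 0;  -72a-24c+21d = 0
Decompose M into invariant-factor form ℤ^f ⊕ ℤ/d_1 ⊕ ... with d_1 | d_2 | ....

Answer: M ≅ ℤ^2 ⊕ ℤ/3 ⊕ ℤ/3

Derivation:
rank_ℚ(R)=2; free=4−2=2
SNF(R) diag = [3, 3] → torsion [3, 3]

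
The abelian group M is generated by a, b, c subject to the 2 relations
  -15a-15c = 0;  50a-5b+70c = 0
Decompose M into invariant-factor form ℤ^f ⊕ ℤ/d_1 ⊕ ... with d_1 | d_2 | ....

Answer: M ≅ ℤ^1 ⊕ ℤ/5 ⊕ ℤ/15

Derivation:
rank_ℚ(R)=2; free=3−2=1
SNF(R) diag = [5, 15] → torsion [5, 15]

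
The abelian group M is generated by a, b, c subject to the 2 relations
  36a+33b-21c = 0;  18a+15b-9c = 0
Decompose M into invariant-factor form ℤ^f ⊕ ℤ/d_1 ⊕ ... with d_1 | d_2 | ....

Answer: M ≅ ℤ^1 ⊕ ℤ/3 ⊕ ℤ/6

Derivation:
rank_ℚ(R)=2; free=3−2=1
SNF(R) diag = [3, 6] → torsion [3, 6]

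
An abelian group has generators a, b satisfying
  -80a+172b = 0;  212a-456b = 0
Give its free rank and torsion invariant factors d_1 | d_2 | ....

Answer: M ≅ ℤ/4 ⊕ ℤ/4

Derivation:
rank_ℚ(R)=2; free=2−2=0
SNF(R) diag = [4, 4] → torsion [4, 4]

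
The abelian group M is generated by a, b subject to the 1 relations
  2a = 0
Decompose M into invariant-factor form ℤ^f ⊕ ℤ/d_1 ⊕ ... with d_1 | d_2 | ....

Answer: M ≅ ℤ^1 ⊕ ℤ/2

Derivation:
rank_ℚ(R)=1; free=2−1=1
SNF(R) diag = [2] → torsion [2]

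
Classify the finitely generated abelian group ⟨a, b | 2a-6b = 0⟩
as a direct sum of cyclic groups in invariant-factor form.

Answer: M ≅ ℤ^1 ⊕ ℤ/2

Derivation:
rank_ℚ(R)=1; free=2−1=1
SNF(R) diag = [2] → torsion [2]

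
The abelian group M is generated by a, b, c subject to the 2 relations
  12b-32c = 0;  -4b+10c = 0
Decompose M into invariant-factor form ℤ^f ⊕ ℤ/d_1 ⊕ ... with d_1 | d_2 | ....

rank_ℚ(R)=2; free=3−2=1
SNF(R) diag = [2, 4] → torsion [2, 4]

Answer: M ≅ ℤ^1 ⊕ ℤ/2 ⊕ ℤ/4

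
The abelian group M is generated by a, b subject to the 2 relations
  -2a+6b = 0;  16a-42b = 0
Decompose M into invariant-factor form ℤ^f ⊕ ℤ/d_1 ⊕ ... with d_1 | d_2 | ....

Answer: M ≅ ℤ/2 ⊕ ℤ/6

Derivation:
rank_ℚ(R)=2; free=2−2=0
SNF(R) diag = [2, 6] → torsion [2, 6]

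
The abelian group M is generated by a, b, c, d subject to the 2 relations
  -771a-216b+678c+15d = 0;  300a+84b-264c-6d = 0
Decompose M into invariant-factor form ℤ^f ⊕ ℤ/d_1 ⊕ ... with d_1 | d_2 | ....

rank_ℚ(R)=2; free=4−2=2
SNF(R) diag = [3, 6] → torsion [3, 6]

Answer: M ≅ ℤ^2 ⊕ ℤ/3 ⊕ ℤ/6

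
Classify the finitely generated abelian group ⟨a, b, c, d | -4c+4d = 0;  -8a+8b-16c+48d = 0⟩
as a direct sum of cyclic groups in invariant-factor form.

rank_ℚ(R)=2; free=4−2=2
SNF(R) diag = [4, 8] → torsion [4, 8]

Answer: M ≅ ℤ^2 ⊕ ℤ/4 ⊕ ℤ/8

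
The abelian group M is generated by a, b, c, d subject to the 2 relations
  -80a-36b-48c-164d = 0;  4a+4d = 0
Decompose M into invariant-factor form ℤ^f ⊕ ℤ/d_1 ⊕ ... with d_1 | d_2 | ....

Answer: M ≅ ℤ^2 ⊕ ℤ/4 ⊕ ℤ/12

Derivation:
rank_ℚ(R)=2; free=4−2=2
SNF(R) diag = [4, 12] → torsion [4, 12]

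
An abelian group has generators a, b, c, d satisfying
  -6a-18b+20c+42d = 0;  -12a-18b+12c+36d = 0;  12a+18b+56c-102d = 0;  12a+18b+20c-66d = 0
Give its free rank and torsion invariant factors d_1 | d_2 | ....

rank_ℚ(R)=4; free=4−4=0
SNF(R) diag = [2, 6, 18, 36] → torsion [2, 6, 18, 36]

Answer: M ≅ ℤ/2 ⊕ ℤ/6 ⊕ ℤ/18 ⊕ ℤ/36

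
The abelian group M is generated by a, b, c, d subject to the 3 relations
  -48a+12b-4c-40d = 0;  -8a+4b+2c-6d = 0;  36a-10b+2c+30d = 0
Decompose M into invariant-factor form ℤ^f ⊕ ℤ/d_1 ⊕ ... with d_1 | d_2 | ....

Answer: M ≅ ℤ^1 ⊕ ℤ/2 ⊕ ℤ/2 ⊕ ℤ/4

Derivation:
rank_ℚ(R)=3; free=4−3=1
SNF(R) diag = [2, 2, 4] → torsion [2, 2, 4]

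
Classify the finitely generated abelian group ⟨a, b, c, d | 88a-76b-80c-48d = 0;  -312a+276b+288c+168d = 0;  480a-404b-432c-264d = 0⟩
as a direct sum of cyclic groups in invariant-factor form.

rank_ℚ(R)=3; free=4−3=1
SNF(R) diag = [4, 8, 24] → torsion [4, 8, 24]

Answer: M ≅ ℤ^1 ⊕ ℤ/4 ⊕ ℤ/8 ⊕ ℤ/24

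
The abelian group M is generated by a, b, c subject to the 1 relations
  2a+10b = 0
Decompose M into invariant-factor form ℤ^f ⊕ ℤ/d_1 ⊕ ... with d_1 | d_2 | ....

rank_ℚ(R)=1; free=3−1=2
SNF(R) diag = [2] → torsion [2]

Answer: M ≅ ℤ^2 ⊕ ℤ/2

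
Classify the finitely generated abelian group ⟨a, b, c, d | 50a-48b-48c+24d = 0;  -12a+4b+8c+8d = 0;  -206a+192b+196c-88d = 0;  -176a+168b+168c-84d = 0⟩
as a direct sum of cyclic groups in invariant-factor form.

rank_ℚ(R)=4; free=4−4=0
SNF(R) diag = [2, 4, 4, 12] → torsion [2, 4, 4, 12]

Answer: M ≅ ℤ/2 ⊕ ℤ/4 ⊕ ℤ/4 ⊕ ℤ/12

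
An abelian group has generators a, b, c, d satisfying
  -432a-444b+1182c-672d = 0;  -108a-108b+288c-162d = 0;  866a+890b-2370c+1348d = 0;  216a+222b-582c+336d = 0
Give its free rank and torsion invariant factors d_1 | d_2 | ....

Answer: M ≅ ℤ/2 ⊕ ℤ/6 ⊕ ℤ/18 ⊕ ℤ/54

Derivation:
rank_ℚ(R)=4; free=4−4=0
SNF(R) diag = [2, 6, 18, 54] → torsion [2, 6, 18, 54]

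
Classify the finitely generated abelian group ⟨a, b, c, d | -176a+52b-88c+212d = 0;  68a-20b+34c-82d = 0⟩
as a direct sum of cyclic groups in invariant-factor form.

rank_ℚ(R)=2; free=4−2=2
SNF(R) diag = [2, 4] → torsion [2, 4]

Answer: M ≅ ℤ^2 ⊕ ℤ/2 ⊕ ℤ/4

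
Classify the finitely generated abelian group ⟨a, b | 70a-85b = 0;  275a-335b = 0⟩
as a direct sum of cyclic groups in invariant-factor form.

Answer: M ≅ ℤ/5 ⊕ ℤ/15

Derivation:
rank_ℚ(R)=2; free=2−2=0
SNF(R) diag = [5, 15] → torsion [5, 15]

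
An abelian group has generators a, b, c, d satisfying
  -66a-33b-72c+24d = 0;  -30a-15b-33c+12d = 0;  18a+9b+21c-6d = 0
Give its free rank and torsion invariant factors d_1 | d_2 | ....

Answer: M ≅ ℤ^1 ⊕ ℤ/3 ⊕ ℤ/3 ⊕ ℤ/6

Derivation:
rank_ℚ(R)=3; free=4−3=1
SNF(R) diag = [3, 3, 6] → torsion [3, 3, 6]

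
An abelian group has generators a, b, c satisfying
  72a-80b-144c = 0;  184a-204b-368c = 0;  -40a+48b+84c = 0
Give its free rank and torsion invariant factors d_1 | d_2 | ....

rank_ℚ(R)=3; free=3−3=0
SNF(R) diag = [4, 4, 8] → torsion [4, 4, 8]

Answer: M ≅ ℤ/4 ⊕ ℤ/4 ⊕ ℤ/8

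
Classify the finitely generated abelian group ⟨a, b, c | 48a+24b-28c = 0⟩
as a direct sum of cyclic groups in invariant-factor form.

rank_ℚ(R)=1; free=3−1=2
SNF(R) diag = [4] → torsion [4]

Answer: M ≅ ℤ^2 ⊕ ℤ/4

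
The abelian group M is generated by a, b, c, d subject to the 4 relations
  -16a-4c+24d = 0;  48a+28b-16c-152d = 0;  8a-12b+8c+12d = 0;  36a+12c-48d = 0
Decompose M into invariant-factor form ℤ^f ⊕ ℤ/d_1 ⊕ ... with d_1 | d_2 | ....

rank_ℚ(R)=4; free=4−4=0
SNF(R) diag = [4, 4, 12, 12] → torsion [4, 4, 12, 12]

Answer: M ≅ ℤ/4 ⊕ ℤ/4 ⊕ ℤ/12 ⊕ ℤ/12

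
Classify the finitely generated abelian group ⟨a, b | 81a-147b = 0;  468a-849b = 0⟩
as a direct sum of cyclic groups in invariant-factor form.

rank_ℚ(R)=2; free=2−2=0
SNF(R) diag = [3, 9] → torsion [3, 9]

Answer: M ≅ ℤ/3 ⊕ ℤ/9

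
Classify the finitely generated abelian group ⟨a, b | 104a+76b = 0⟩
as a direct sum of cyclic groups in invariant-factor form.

Answer: M ≅ ℤ^1 ⊕ ℤ/4

Derivation:
rank_ℚ(R)=1; free=2−1=1
SNF(R) diag = [4] → torsion [4]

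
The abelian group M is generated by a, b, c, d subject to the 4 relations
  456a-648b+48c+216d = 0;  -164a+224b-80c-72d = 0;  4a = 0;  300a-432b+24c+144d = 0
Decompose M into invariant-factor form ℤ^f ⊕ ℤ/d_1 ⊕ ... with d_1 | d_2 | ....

Answer: M ≅ ℤ/4 ⊕ ℤ/8 ⊕ ℤ/24 ⊕ ℤ/72

Derivation:
rank_ℚ(R)=4; free=4−4=0
SNF(R) diag = [4, 8, 24, 72] → torsion [4, 8, 24, 72]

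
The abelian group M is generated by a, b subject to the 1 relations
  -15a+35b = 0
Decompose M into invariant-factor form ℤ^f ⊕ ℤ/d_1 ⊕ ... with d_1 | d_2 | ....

rank_ℚ(R)=1; free=2−1=1
SNF(R) diag = [5] → torsion [5]

Answer: M ≅ ℤ^1 ⊕ ℤ/5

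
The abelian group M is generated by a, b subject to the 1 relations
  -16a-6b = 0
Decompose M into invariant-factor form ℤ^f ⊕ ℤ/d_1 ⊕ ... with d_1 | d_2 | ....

rank_ℚ(R)=1; free=2−1=1
SNF(R) diag = [2] → torsion [2]

Answer: M ≅ ℤ^1 ⊕ ℤ/2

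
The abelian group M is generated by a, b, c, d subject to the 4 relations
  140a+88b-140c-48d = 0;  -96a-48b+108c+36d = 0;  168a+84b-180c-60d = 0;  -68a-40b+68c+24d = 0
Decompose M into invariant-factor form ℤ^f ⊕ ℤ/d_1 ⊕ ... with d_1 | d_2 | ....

rank_ℚ(R)=4; free=4−4=0
SNF(R) diag = [4, 12, 12, 24] → torsion [4, 12, 12, 24]

Answer: M ≅ ℤ/4 ⊕ ℤ/12 ⊕ ℤ/12 ⊕ ℤ/24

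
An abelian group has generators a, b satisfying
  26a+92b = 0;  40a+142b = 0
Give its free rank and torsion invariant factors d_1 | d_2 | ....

rank_ℚ(R)=2; free=2−2=0
SNF(R) diag = [2, 6] → torsion [2, 6]

Answer: M ≅ ℤ/2 ⊕ ℤ/6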